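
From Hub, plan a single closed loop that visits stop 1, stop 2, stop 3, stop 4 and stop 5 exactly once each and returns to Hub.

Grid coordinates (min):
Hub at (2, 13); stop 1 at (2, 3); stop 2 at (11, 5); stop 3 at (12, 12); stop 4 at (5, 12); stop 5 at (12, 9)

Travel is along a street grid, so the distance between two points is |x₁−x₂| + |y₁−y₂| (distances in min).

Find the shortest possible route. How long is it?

Hub - stop 1 - stop 2 - stop 3 - stop 4 - stop 5 - Hub: 10+11+8+7+10+14 = 60
Hub - stop 1 - stop 2 - stop 3 - stop 5 - stop 4 - Hub: 10+11+8+3+10+4 = 46
Hub - stop 1 - stop 2 - stop 4 - stop 3 - stop 5 - Hub: 10+11+13+7+3+14 = 58
Hub - stop 1 - stop 2 - stop 4 - stop 5 - stop 3 - Hub: 10+11+13+10+3+11 = 58
Hub - stop 1 - stop 2 - stop 5 - stop 3 - stop 4 - Hub: 10+11+5+3+7+4 = 40
Hub - stop 1 - stop 2 - stop 5 - stop 4 - stop 3 - Hub: 10+11+5+10+7+11 = 54
Hub - stop 1 - stop 3 - stop 2 - stop 4 - stop 5 - Hub: 10+19+8+13+10+14 = 74
Hub - stop 1 - stop 3 - stop 2 - stop 5 - stop 4 - Hub: 10+19+8+5+10+4 = 56
Hub - stop 1 - stop 3 - stop 4 - stop 2 - stop 5 - Hub: 10+19+7+13+5+14 = 68
Hub - stop 1 - stop 3 - stop 4 - stop 5 - stop 2 - Hub: 10+19+7+10+5+17 = 68
Hub - stop 1 - stop 3 - stop 5 - stop 2 - stop 4 - Hub: 10+19+3+5+13+4 = 54
Hub - stop 1 - stop 3 - stop 5 - stop 4 - stop 2 - Hub: 10+19+3+10+13+17 = 72
Hub - stop 1 - stop 4 - stop 2 - stop 3 - stop 5 - Hub: 10+12+13+8+3+14 = 60
Hub - stop 1 - stop 4 - stop 2 - stop 5 - stop 3 - Hub: 10+12+13+5+3+11 = 54
… (46 more)
The minimum is 40.
One optimal route: Hub → stop 1 → stop 2 → stop 5 → stop 3 → stop 4 → Hub (or its reverse).

Minimum total distance: 40 min.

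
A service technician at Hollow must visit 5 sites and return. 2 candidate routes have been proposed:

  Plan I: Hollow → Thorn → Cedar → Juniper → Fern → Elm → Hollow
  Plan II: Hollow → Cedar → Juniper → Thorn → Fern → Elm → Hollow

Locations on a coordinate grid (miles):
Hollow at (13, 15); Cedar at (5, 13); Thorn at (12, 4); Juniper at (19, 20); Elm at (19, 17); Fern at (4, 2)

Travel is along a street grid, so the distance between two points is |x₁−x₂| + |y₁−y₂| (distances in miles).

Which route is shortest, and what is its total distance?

Shortest is Plan II, total 102 miles.

Plan I: 12 + 16 + 21 + 33 + 30 + 8 = 120
Plan II: 10 + 21 + 23 + 10 + 30 + 8 = 102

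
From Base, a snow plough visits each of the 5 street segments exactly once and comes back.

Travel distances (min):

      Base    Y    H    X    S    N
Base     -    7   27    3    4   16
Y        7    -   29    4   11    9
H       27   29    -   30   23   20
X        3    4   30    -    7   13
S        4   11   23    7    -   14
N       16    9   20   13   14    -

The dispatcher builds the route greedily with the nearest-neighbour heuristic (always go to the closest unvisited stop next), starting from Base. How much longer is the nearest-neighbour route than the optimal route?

The nearest-neighbour route is 17 min longer than optimal.

From Base: X=3, S=4, Y=7, N=16, H=27 → choose X (3).
From X: Y=4, S=7, N=13, H=30 → choose Y (4).
From Y: N=9, S=11, H=29 → choose N (9).
From N: S=14, H=20 → choose S (14).
From S: H=23 → choose H (23).
NN route Base → X → Y → N → S → H → Base costs 80.
Optimal: Base → X → Y → N → H → S → Base costs 63 (by enumerating all 60 distinct tours).
Excess = 80 − 63 = 17.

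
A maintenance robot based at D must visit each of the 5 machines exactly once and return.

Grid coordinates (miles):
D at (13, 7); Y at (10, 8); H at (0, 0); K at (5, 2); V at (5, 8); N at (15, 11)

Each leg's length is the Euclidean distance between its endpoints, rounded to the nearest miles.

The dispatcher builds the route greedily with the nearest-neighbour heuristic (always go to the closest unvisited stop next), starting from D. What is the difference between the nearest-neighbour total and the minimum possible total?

From D: Y=3, N=4, V=8, K=9, H=15 → choose Y (3).
From Y: V=5, N=6, K=8, H=13 → choose V (5).
From V: K=6, H=9, N=10 → choose K (6).
From K: H=5, N=13 → choose H (5).
From H: N=19 → choose N (19).
NN route D → Y → V → K → H → N → D costs 42.
Optimal: D → K → H → V → Y → N → D costs 38 (by enumerating all 60 distinct tours).
Excess = 42 − 38 = 4.

Excess over optimum: 4 miles.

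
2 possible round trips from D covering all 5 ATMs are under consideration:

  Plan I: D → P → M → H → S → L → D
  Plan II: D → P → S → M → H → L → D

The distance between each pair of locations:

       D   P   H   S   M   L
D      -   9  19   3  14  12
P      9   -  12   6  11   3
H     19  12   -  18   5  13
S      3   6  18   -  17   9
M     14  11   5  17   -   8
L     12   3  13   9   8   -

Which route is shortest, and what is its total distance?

Plan I: 9 + 11 + 5 + 18 + 9 + 12 = 64
Plan II: 9 + 6 + 17 + 5 + 13 + 12 = 62

62 — Plan II is the shortest.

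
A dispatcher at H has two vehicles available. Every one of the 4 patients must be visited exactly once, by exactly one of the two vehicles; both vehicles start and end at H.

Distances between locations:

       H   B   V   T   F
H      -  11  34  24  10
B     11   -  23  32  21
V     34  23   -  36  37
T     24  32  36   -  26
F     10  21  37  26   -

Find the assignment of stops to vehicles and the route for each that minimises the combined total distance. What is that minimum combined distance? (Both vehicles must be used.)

114 — the smallest possible combined total.

Check every non-empty split of the stops between the two vehicles; for each half take its own optimal tour:
  {B} + {V, T, F}: 22 + 106 = 128
  {V} + {B, T, F}: 68 + 79 = 147
  {B, V} + {T, F}: 68 + 60 = 128
  {T} + {B, V, F}: 48 + 81 = 129
  {B, T} + {V, F}: 67 + 81 = 148
  {V, T} + {B, F}: 94 + 42 = 136
  … (7 splits in total)
  {B, V, T} + {F}: 94 + 20 = 114  ← best
Best: vehicle 1 H → B → V → T → H = 94; vehicle 2 H → F → H = 20; combined 114.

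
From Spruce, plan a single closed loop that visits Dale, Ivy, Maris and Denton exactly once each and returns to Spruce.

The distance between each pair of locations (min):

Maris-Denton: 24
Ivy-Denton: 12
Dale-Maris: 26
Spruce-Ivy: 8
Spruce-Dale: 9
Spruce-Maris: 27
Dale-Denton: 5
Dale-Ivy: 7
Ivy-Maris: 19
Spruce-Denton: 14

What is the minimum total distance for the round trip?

Shortest round trip = 65 min.

Spruce-Dale-Ivy-Maris-Denton-Spruce: 9+7+19+24+14 = 73
Spruce-Dale-Ivy-Denton-Maris-Spruce: 9+7+12+24+27 = 79
Spruce-Dale-Maris-Ivy-Denton-Spruce: 9+26+19+12+14 = 80
Spruce-Dale-Maris-Denton-Ivy-Spruce: 9+26+24+12+8 = 79
Spruce-Dale-Denton-Ivy-Maris-Spruce: 9+5+12+19+27 = 72
Spruce-Dale-Denton-Maris-Ivy-Spruce: 9+5+24+19+8 = 65
Spruce-Ivy-Dale-Maris-Denton-Spruce: 8+7+26+24+14 = 79
Spruce-Ivy-Dale-Denton-Maris-Spruce: 8+7+5+24+27 = 71
Spruce-Ivy-Maris-Dale-Denton-Spruce: 8+19+26+5+14 = 72
Spruce-Ivy-Denton-Dale-Maris-Spruce: 8+12+5+26+27 = 78
Spruce-Maris-Dale-Ivy-Denton-Spruce: 27+26+7+12+14 = 86
Spruce-Maris-Ivy-Dale-Denton-Spruce: 27+19+7+5+14 = 72
The minimum is 65.
One optimal route: Spruce → Dale → Denton → Maris → Ivy → Spruce (or its reverse).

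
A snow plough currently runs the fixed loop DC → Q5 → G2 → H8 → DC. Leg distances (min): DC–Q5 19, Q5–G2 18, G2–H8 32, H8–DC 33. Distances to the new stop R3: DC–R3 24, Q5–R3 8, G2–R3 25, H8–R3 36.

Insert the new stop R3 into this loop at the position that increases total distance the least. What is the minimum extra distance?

Insertion cost between consecutive stops i–j is d(i,R3) + d(R3,j) − d(i,j):
  between DC and Q5: 24 + 8 − 19 = 13
  between Q5 and G2: 8 + 25 − 18 = 15
  between G2 and H8: 25 + 36 − 32 = 29
  between H8 and DC: 36 + 24 − 33 = 27
Cheapest insertion is between DC and Q5, adding 13.
New total = 102 + 13 = 115.

+13 min — insert R3 between DC and Q5.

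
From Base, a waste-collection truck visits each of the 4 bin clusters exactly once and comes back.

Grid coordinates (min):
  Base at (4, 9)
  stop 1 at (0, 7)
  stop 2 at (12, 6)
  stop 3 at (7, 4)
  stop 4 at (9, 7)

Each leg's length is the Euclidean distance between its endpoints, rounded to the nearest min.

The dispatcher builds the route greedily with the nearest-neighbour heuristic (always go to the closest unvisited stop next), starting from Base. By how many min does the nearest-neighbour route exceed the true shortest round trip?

Excess over optimum: 3 min.

Base: stop 1=4, stop 4=5, stop 3=6, stop 2=9 ⇒ stop 1
stop 1: stop 3=8, stop 4=9, stop 2=12 ⇒ stop 3
stop 3: stop 4=4, stop 2=5 ⇒ stop 4
stop 4: stop 2=3 ⇒ stop 2
NN route Base → stop 1 → stop 3 → stop 4 → stop 2 → Base costs 28.
Optimal: Base → stop 1 → stop 3 → stop 2 → stop 4 → Base costs 25 (by enumerating all 12 distinct tours).
Excess = 28 − 25 = 3.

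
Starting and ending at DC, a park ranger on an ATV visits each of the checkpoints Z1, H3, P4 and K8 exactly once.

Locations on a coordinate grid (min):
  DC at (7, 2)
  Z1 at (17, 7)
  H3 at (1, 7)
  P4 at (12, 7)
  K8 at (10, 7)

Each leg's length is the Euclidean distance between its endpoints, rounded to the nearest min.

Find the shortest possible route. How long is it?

Minimum total distance: 35 min.

DC→Z1→H3→P4→K8→DC: 11+16+11+2+6 = 46
DC→Z1→H3→K8→P4→DC: 11+16+9+2+7 = 45
DC→Z1→P4→H3→K8→DC: 11+5+11+9+6 = 42
DC→Z1→P4→K8→H3→DC: 11+5+2+9+8 = 35
DC→Z1→K8→H3→P4→DC: 11+7+9+11+7 = 45
DC→Z1→K8→P4→H3→DC: 11+7+2+11+8 = 39
DC→H3→Z1→P4→K8→DC: 8+16+5+2+6 = 37
DC→H3→Z1→K8→P4→DC: 8+16+7+2+7 = 40
DC→H3→P4→Z1→K8→DC: 8+11+5+7+6 = 37
DC→H3→K8→Z1→P4→DC: 8+9+7+5+7 = 36
DC→P4→Z1→H3→K8→DC: 7+5+16+9+6 = 43
DC→P4→H3→Z1→K8→DC: 7+11+16+7+6 = 47
The minimum is 35.
One optimal route: DC → Z1 → P4 → K8 → H3 → DC (or its reverse).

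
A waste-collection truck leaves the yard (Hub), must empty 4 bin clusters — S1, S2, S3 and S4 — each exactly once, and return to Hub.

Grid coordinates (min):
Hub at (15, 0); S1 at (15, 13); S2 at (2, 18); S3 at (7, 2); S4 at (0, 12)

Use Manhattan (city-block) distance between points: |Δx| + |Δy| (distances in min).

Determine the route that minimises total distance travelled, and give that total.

There are 12 distinct closed tours to check (reversals are equivalent).
Hub-S1-S2-S3-S4-Hub: 13+18+21+17+27 = 96
Hub-S1-S2-S4-S3-Hub: 13+18+8+17+10 = 66
Hub-S1-S3-S2-S4-Hub: 13+19+21+8+27 = 88
Hub-S1-S3-S4-S2-Hub: 13+19+17+8+31 = 88
Hub-S1-S4-S2-S3-Hub: 13+16+8+21+10 = 68
Hub-S1-S4-S3-S2-Hub: 13+16+17+21+31 = 98
Hub-S2-S1-S3-S4-Hub: 31+18+19+17+27 = 112
Hub-S2-S1-S4-S3-Hub: 31+18+16+17+10 = 92
Hub-S2-S3-S1-S4-Hub: 31+21+19+16+27 = 114
Hub-S2-S4-S1-S3-Hub: 31+8+16+19+10 = 84
Hub-S3-S1-S2-S4-Hub: 10+19+18+8+27 = 82
Hub-S3-S2-S1-S4-Hub: 10+21+18+16+27 = 92
The minimum is 66.
One optimal route: Hub → S1 → S2 → S4 → S3 → Hub (or its reverse).

66 min — the shortest possible round trip.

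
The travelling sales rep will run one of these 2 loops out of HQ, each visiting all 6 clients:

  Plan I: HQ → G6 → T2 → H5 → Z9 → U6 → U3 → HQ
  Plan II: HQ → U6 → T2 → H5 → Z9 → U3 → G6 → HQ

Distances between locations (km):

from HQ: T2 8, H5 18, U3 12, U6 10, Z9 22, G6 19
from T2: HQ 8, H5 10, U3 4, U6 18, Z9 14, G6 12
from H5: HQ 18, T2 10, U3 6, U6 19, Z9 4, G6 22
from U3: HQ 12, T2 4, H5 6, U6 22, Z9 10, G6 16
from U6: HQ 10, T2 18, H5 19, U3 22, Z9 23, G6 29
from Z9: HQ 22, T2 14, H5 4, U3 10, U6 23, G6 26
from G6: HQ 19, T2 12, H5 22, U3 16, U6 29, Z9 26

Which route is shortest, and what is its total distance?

87 km — Plan II is the shortest.

Plan I: 19 + 12 + 10 + 4 + 23 + 22 + 12 = 102
Plan II: 10 + 18 + 10 + 4 + 10 + 16 + 19 = 87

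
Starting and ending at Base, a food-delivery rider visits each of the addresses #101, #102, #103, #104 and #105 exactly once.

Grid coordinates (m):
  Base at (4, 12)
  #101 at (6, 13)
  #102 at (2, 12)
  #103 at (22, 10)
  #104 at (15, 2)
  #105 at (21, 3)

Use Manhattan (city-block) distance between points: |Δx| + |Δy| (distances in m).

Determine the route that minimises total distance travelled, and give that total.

Base-#101-#102-#103-#104-#105-Base: 3+5+22+15+7+26 = 78
Base-#101-#102-#103-#105-#104-Base: 3+5+22+8+7+21 = 66
Base-#101-#102-#104-#103-#105-Base: 3+5+23+15+8+26 = 80
Base-#101-#102-#104-#105-#103-Base: 3+5+23+7+8+20 = 66
Base-#101-#102-#105-#103-#104-Base: 3+5+28+8+15+21 = 80
Base-#101-#102-#105-#104-#103-Base: 3+5+28+7+15+20 = 78
Base-#101-#103-#102-#104-#105-Base: 3+19+22+23+7+26 = 100
Base-#101-#103-#102-#105-#104-Base: 3+19+22+28+7+21 = 100
Base-#101-#103-#104-#102-#105-Base: 3+19+15+23+28+26 = 114
Base-#101-#103-#104-#105-#102-Base: 3+19+15+7+28+2 = 74
Base-#101-#103-#105-#102-#104-Base: 3+19+8+28+23+21 = 102
Base-#101-#103-#105-#104-#102-Base: 3+19+8+7+23+2 = 62
Base-#101-#104-#102-#103-#105-Base: 3+20+23+22+8+26 = 102
Base-#101-#104-#102-#105-#103-Base: 3+20+23+28+8+20 = 102
… (46 more)
The minimum is 62.
One optimal route: Base → #101 → #103 → #105 → #104 → #102 → Base (or its reverse).

Shortest round trip = 62 m.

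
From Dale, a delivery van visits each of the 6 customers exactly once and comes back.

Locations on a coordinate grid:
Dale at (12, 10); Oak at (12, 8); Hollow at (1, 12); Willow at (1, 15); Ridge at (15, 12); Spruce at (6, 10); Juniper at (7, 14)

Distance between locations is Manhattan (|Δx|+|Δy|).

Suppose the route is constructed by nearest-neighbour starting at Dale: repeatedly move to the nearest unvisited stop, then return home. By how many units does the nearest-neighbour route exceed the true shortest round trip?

The nearest-neighbour route is 8 longer than optimal.

Dale: Oak=2, Ridge=5, Spruce=6, Juniper=9, Hollow=13, Willow=16 ⇒ Oak
Oak: Ridge=7, Spruce=8, Juniper=11, Hollow=15, Willow=18 ⇒ Ridge
Ridge: Juniper=10, Spruce=11, Hollow=14, Willow=17 ⇒ Juniper
Juniper: Spruce=5, Willow=7, Hollow=8 ⇒ Spruce
Spruce: Hollow=7, Willow=10 ⇒ Hollow
Hollow: Willow=3 ⇒ Willow
NN route Dale → Oak → Ridge → Juniper → Spruce → Hollow → Willow → Dale costs 50.
Optimal: Dale → Oak → Ridge → Juniper → Willow → Hollow → Spruce → Dale costs 42 (by enumerating all 360 distinct tours).
Excess = 50 − 42 = 8.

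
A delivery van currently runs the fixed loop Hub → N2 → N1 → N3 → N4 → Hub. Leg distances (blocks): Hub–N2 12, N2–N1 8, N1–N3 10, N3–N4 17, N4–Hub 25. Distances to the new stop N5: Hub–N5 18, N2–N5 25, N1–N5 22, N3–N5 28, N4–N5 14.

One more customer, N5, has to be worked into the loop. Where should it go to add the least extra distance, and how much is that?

Insertion cost between consecutive stops i–j is d(i,N5) + d(N5,j) − d(i,j):
  between Hub and N2: 18 + 25 − 12 = 31
  between N2 and N1: 25 + 22 − 8 = 39
  between N1 and N3: 22 + 28 − 10 = 40
  between N3 and N4: 28 + 14 − 17 = 25
  between N4 and Hub: 14 + 18 − 25 = 7
Cheapest insertion is between N4 and Hub, adding 7.
New total = 72 + 7 = 79.

Minimum extra distance: 7 blocks, inserting N5 between N4 and Hub.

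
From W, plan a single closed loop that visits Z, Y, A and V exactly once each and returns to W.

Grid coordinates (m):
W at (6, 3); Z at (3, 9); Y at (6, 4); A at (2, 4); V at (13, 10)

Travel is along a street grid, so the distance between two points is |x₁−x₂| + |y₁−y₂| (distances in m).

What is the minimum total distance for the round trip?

36 m — the shortest possible round trip.

With 4 stops there are 4!/2 = 12 distinct round trips (a route and its reverse cost the same).
W → Z → Y → A → V → W: 9+8+4+17+14 = 52
W → Z → Y → V → A → W: 9+8+13+17+5 = 52
W → Z → A → Y → V → W: 9+6+4+13+14 = 46
W → Z → A → V → Y → W: 9+6+17+13+1 = 46
W → Z → V → Y → A → W: 9+11+13+4+5 = 42
W → Z → V → A → Y → W: 9+11+17+4+1 = 42
W → Y → Z → A → V → W: 1+8+6+17+14 = 46
W → Y → Z → V → A → W: 1+8+11+17+5 = 42
W → Y → A → Z → V → W: 1+4+6+11+14 = 36
W → Y → V → Z → A → W: 1+13+11+6+5 = 36
W → A → Z → Y → V → W: 5+6+8+13+14 = 46
W → A → Y → Z → V → W: 5+4+8+11+14 = 42
The minimum is 36.
One optimal route: W → Y → A → Z → V → W (or its reverse).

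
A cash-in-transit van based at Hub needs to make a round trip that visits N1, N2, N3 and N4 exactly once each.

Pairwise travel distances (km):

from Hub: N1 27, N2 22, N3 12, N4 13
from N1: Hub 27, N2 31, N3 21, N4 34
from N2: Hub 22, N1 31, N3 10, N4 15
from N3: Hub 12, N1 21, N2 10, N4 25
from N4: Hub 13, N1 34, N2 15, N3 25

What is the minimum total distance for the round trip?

There are 12 distinct closed tours to check (reversals are equivalent).
Hub→N1→N2→N3→N4→Hub: 27+31+10+25+13 = 106
Hub→N1→N2→N4→N3→Hub: 27+31+15+25+12 = 110
Hub→N1→N3→N2→N4→Hub: 27+21+10+15+13 = 86
Hub→N1→N3→N4→N2→Hub: 27+21+25+15+22 = 110
Hub→N1→N4→N2→N3→Hub: 27+34+15+10+12 = 98
Hub→N1→N4→N3→N2→Hub: 27+34+25+10+22 = 118
Hub→N2→N1→N3→N4→Hub: 22+31+21+25+13 = 112
Hub→N2→N1→N4→N3→Hub: 22+31+34+25+12 = 124
Hub→N2→N3→N1→N4→Hub: 22+10+21+34+13 = 100
Hub→N2→N4→N1→N3→Hub: 22+15+34+21+12 = 104
Hub→N3→N1→N2→N4→Hub: 12+21+31+15+13 = 92
Hub→N3→N2→N1→N4→Hub: 12+10+31+34+13 = 100
The minimum is 86.
One optimal route: Hub → N1 → N3 → N2 → N4 → Hub (or its reverse).

Shortest round trip = 86 km.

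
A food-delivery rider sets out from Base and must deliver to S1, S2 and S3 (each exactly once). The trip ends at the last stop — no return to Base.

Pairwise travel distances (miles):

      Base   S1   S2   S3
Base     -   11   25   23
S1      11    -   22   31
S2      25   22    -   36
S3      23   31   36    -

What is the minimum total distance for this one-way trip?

Shortest open route: 69 miles.

There are 3! = 6 possible orderings.
Base → S1 → S2 → S3: 11+22+36 = 69
Base → S1 → S3 → S2: 11+31+36 = 78
Base → S2 → S1 → S3: 25+22+31 = 78
Base → S2 → S3 → S1: 25+36+31 = 92
Base → S3 → S1 → S2: 23+31+22 = 76
Base → S3 → S2 → S1: 23+36+22 = 81
The minimum is 69.
One shortest path: Base → S1 → S2 → S3.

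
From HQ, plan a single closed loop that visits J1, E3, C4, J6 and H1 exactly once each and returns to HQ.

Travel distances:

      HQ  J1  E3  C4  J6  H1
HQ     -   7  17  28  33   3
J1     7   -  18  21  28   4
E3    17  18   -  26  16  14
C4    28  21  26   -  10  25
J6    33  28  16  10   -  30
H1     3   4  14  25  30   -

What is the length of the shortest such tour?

Minimum total distance: 71.

There are 60 distinct closed tours to check (reversals are equivalent).
HQ - J1 - E3 - C4 - J6 - H1 - HQ: 7+18+26+10+30+3 = 94
HQ - J1 - E3 - C4 - H1 - J6 - HQ: 7+18+26+25+30+33 = 139
HQ - J1 - E3 - J6 - C4 - H1 - HQ: 7+18+16+10+25+3 = 79
HQ - J1 - E3 - J6 - H1 - C4 - HQ: 7+18+16+30+25+28 = 124
HQ - J1 - E3 - H1 - C4 - J6 - HQ: 7+18+14+25+10+33 = 107
HQ - J1 - E3 - H1 - J6 - C4 - HQ: 7+18+14+30+10+28 = 107
HQ - J1 - C4 - E3 - J6 - H1 - HQ: 7+21+26+16+30+3 = 103
HQ - J1 - C4 - E3 - H1 - J6 - HQ: 7+21+26+14+30+33 = 131
HQ - J1 - C4 - J6 - E3 - H1 - HQ: 7+21+10+16+14+3 = 71
HQ - J1 - C4 - J6 - H1 - E3 - HQ: 7+21+10+30+14+17 = 99
HQ - J1 - C4 - H1 - E3 - J6 - HQ: 7+21+25+14+16+33 = 116
HQ - J1 - C4 - H1 - J6 - E3 - HQ: 7+21+25+30+16+17 = 116
HQ - J1 - J6 - E3 - C4 - H1 - HQ: 7+28+16+26+25+3 = 105
HQ - J1 - J6 - E3 - H1 - C4 - HQ: 7+28+16+14+25+28 = 118
… (46 more)
The minimum is 71.
One optimal route: HQ → J1 → C4 → J6 → E3 → H1 → HQ (or its reverse).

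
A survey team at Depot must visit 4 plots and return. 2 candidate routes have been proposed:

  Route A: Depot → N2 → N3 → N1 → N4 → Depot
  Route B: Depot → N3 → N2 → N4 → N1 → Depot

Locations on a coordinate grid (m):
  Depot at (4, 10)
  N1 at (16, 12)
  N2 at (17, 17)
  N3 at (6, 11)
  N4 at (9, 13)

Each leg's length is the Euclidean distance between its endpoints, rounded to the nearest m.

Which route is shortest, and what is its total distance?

43 m — Route B is the shortest.

Route A: 15 + 13 + 10 + 7 + 6 = 51
Route B: 2 + 13 + 9 + 7 + 12 = 43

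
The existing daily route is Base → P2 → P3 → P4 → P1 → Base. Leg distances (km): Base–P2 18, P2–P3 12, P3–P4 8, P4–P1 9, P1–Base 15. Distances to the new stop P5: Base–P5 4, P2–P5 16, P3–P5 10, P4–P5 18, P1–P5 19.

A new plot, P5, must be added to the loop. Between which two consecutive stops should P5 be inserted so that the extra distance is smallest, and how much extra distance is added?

Insertion cost between consecutive stops i–j is d(i,P5) + d(P5,j) − d(i,j):
  between Base and P2: 4 + 16 − 18 = 2
  between P2 and P3: 16 + 10 − 12 = 14
  between P3 and P4: 10 + 18 − 8 = 20
  between P4 and P1: 18 + 19 − 9 = 28
  between P1 and Base: 19 + 4 − 15 = 8
Cheapest insertion is between Base and P2, adding 2.
New total = 62 + 2 = 64.

+2 km — insert P5 between Base and P2.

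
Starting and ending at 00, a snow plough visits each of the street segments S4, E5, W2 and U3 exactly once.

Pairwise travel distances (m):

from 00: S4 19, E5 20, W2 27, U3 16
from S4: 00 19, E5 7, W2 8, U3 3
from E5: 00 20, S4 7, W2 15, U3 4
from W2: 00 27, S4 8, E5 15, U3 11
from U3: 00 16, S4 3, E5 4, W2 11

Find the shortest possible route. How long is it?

There are 12 distinct closed tours to check (reversals are equivalent).
00-S4-E5-W2-U3-00: 19+7+15+11+16 = 68
00-S4-E5-U3-W2-00: 19+7+4+11+27 = 68
00-S4-W2-E5-U3-00: 19+8+15+4+16 = 62
00-S4-W2-U3-E5-00: 19+8+11+4+20 = 62
00-S4-U3-E5-W2-00: 19+3+4+15+27 = 68
00-S4-U3-W2-E5-00: 19+3+11+15+20 = 68
00-E5-S4-W2-U3-00: 20+7+8+11+16 = 62
00-E5-S4-U3-W2-00: 20+7+3+11+27 = 68
00-E5-W2-S4-U3-00: 20+15+8+3+16 = 62
00-E5-U3-S4-W2-00: 20+4+3+8+27 = 62
00-W2-S4-E5-U3-00: 27+8+7+4+16 = 62
00-W2-E5-S4-U3-00: 27+15+7+3+16 = 68
The minimum is 62.
One optimal route: 00 → S4 → W2 → E5 → U3 → 00 (or its reverse).

62 m — the shortest possible round trip.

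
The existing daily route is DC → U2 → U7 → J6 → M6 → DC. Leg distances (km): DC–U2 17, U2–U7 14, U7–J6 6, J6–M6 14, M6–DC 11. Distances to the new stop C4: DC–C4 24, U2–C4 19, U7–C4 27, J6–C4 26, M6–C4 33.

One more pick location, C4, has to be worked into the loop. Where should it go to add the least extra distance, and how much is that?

+26 km — insert C4 between DC and U2.

Insertion cost between consecutive stops i–j is d(i,C4) + d(C4,j) − d(i,j):
  between DC and U2: 24 + 19 − 17 = 26
  between U2 and U7: 19 + 27 − 14 = 32
  between U7 and J6: 27 + 26 − 6 = 47
  between J6 and M6: 26 + 33 − 14 = 45
  between M6 and DC: 33 + 24 − 11 = 46
Cheapest insertion is between DC and U2, adding 26.
New total = 62 + 26 = 88.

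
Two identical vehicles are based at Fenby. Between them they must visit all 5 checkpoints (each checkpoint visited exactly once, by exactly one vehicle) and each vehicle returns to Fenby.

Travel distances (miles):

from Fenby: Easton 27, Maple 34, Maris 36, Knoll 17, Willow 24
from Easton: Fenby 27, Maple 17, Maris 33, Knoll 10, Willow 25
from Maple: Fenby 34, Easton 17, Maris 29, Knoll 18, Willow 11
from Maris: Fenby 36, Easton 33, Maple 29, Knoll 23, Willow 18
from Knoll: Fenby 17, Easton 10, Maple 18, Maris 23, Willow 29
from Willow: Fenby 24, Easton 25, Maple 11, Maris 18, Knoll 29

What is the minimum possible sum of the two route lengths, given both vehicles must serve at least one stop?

143 miles — the smallest possible combined total.

There are 2^4 − 1 = 15 ways to divide the 5 stops into two non-empty groups. For each, the best each vehicle can do is its own shortest tour through its group:
  {Easton} + {Maple, Maris, Knoll, Willow}: 54 + 100 = 154
  {Maple} + {Easton, Maris, Knoll, Willow}: 68 + 102 = 170
  {Easton, Maple} + {Maris, Knoll, Willow}: 78 + 82 = 160
  {Maris} + {Easton, Maple, Knoll, Willow}: 72 + 79 = 151
  {Easton, Maris} + {Maple, Knoll, Willow}: 96 + 70 = 166
  {Maple, Maris} + {Easton, Knoll, Willow}: 99 + 76 = 175
  … (15 splits in total)
  {Knoll} + {Easton, Maple, Maris, Willow}: 34 + 109 = 143  ← best
Best: vehicle 1 Fenby → Knoll → Fenby = 34; vehicle 2 Fenby → Easton → Maple → Willow → Maris → Fenby = 109; combined 143.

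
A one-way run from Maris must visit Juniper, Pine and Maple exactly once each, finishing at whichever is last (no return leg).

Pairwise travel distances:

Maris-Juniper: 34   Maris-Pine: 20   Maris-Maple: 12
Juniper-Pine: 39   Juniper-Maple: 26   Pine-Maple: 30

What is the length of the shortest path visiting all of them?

There are 3! = 6 possible orderings.
Maris - Juniper - Pine - Maple: 34+39+30 = 103
Maris - Juniper - Maple - Pine: 34+26+30 = 90
Maris - Pine - Juniper - Maple: 20+39+26 = 85
Maris - Pine - Maple - Juniper: 20+30+26 = 76
Maris - Maple - Juniper - Pine: 12+26+39 = 77
Maris - Maple - Pine - Juniper: 12+30+39 = 81
The minimum is 76.
One shortest path: Maris → Pine → Maple → Juniper.

Minimum one-way distance = 76.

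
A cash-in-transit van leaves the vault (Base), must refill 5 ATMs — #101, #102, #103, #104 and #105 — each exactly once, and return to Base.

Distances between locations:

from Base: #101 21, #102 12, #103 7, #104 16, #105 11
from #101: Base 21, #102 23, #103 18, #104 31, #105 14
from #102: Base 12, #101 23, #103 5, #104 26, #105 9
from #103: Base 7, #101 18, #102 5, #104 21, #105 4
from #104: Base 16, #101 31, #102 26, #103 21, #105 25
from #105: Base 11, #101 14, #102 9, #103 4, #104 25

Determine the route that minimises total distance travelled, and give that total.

With 5 stops there are 5!/2 = 60 distinct round trips (a route and its reverse cost the same).
Base→#101→#102→#103→#104→#105→Base: 21+23+5+21+25+11 = 106
Base→#101→#102→#103→#105→#104→Base: 21+23+5+4+25+16 = 94
Base→#101→#102→#104→#103→#105→Base: 21+23+26+21+4+11 = 106
Base→#101→#102→#104→#105→#103→Base: 21+23+26+25+4+7 = 106
Base→#101→#102→#105→#103→#104→Base: 21+23+9+4+21+16 = 94
Base→#101→#102→#105→#104→#103→Base: 21+23+9+25+21+7 = 106
Base→#101→#103→#102→#104→#105→Base: 21+18+5+26+25+11 = 106
Base→#101→#103→#102→#105→#104→Base: 21+18+5+9+25+16 = 94
Base→#101→#103→#104→#102→#105→Base: 21+18+21+26+9+11 = 106
Base→#101→#103→#104→#105→#102→Base: 21+18+21+25+9+12 = 106
Base→#101→#103→#105→#102→#104→Base: 21+18+4+9+26+16 = 94
Base→#101→#103→#105→#104→#102→Base: 21+18+4+25+26+12 = 106
Base→#101→#104→#102→#103→#105→Base: 21+31+26+5+4+11 = 98
Base→#101→#104→#102→#105→#103→Base: 21+31+26+9+4+7 = 98
… (46 more)
Base→#102→#103→#105→#101→#104→Base: 12+5+4+14+31+16 = 82  ← best
The minimum is 82.
One optimal route: Base → #102 → #103 → #105 → #101 → #104 → Base (or its reverse).

Shortest round trip = 82.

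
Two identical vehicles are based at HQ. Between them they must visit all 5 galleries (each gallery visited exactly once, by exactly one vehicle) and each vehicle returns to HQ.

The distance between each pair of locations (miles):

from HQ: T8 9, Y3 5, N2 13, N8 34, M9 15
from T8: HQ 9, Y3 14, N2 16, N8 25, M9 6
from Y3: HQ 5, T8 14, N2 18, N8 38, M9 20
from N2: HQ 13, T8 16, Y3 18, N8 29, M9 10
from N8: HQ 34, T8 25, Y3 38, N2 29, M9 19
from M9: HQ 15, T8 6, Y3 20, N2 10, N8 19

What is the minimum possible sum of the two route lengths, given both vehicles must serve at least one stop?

Minimum combined distance: 86 miles.

Check every non-empty split of the stops between the two vehicles; for each half take its own optimal tour:
  {T8} + {Y3, N2, N8, M9}: 18 + 85 = 103
  {Y3} + {T8, N2, N8, M9}: 10 + 76 = 86
  {T8, Y3} + {N2, N8, M9}: 28 + 76 = 104
  {N2} + {T8, Y3, N8, M9}: 26 + 77 = 103
  {T8, N2} + {Y3, N8, M9}: 38 + 77 = 115
  {Y3, N2} + {T8, N8, M9}: 36 + 68 = 104
  … (15 splits in total)
Best: vehicle 1 HQ → Y3 → HQ = 10; vehicle 2 HQ → T8 → N8 → M9 → N2 → HQ = 76; combined 86.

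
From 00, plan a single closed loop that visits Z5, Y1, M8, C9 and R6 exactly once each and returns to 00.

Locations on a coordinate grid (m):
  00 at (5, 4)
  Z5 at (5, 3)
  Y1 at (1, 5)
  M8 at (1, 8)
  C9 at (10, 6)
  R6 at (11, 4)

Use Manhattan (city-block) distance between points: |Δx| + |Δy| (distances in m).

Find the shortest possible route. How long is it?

There are 60 distinct closed tours to check (reversals are equivalent).
00→Z5→Y1→M8→C9→R6→00: 1+6+3+11+3+6 = 30
00→Z5→Y1→M8→R6→C9→00: 1+6+3+14+3+7 = 34
00→Z5→Y1→C9→M8→R6→00: 1+6+10+11+14+6 = 48
00→Z5→Y1→C9→R6→M8→00: 1+6+10+3+14+8 = 42
00→Z5→Y1→R6→M8→C9→00: 1+6+11+14+11+7 = 50
00→Z5→Y1→R6→C9→M8→00: 1+6+11+3+11+8 = 40
00→Z5→M8→Y1→C9→R6→00: 1+9+3+10+3+6 = 32
00→Z5→M8→Y1→R6→C9→00: 1+9+3+11+3+7 = 34
00→Z5→M8→C9→Y1→R6→00: 1+9+11+10+11+6 = 48
00→Z5→M8→C9→R6→Y1→00: 1+9+11+3+11+5 = 40
00→Z5→M8→R6→Y1→C9→00: 1+9+14+11+10+7 = 52
00→Z5→M8→R6→C9→Y1→00: 1+9+14+3+10+5 = 42
00→Z5→C9→Y1→M8→R6→00: 1+8+10+3+14+6 = 42
00→Z5→C9→Y1→R6→M8→00: 1+8+10+11+14+8 = 52
… (46 more)
The minimum is 30.
One optimal route: 00 → Z5 → Y1 → M8 → C9 → R6 → 00 (or its reverse).

Minimum total distance: 30 m.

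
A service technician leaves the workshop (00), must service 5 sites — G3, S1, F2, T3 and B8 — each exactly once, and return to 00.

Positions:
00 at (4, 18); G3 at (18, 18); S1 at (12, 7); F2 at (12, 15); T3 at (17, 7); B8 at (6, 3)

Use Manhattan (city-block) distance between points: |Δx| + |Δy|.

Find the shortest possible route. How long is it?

Shortest round trip = 64.

With 5 stops there are 5!/2 = 60 distinct round trips (a route and its reverse cost the same).
00 → G3 → S1 → F2 → T3 → B8 → 00: 14+17+8+13+15+17 = 84
00 → G3 → S1 → F2 → B8 → T3 → 00: 14+17+8+18+15+24 = 96
00 → G3 → S1 → T3 → F2 → B8 → 00: 14+17+5+13+18+17 = 84
00 → G3 → S1 → T3 → B8 → F2 → 00: 14+17+5+15+18+11 = 80
00 → G3 → S1 → B8 → F2 → T3 → 00: 14+17+10+18+13+24 = 96
00 → G3 → S1 → B8 → T3 → F2 → 00: 14+17+10+15+13+11 = 80
00 → G3 → F2 → S1 → T3 → B8 → 00: 14+9+8+5+15+17 = 68
00 → G3 → F2 → S1 → B8 → T3 → 00: 14+9+8+10+15+24 = 80
00 → G3 → F2 → T3 → S1 → B8 → 00: 14+9+13+5+10+17 = 68
00 → G3 → F2 → T3 → B8 → S1 → 00: 14+9+13+15+10+19 = 80
00 → G3 → F2 → B8 → S1 → T3 → 00: 14+9+18+10+5+24 = 80
00 → G3 → F2 → B8 → T3 → S1 → 00: 14+9+18+15+5+19 = 80
00 → G3 → T3 → S1 → F2 → B8 → 00: 14+12+5+8+18+17 = 74
00 → G3 → T3 → S1 → B8 → F2 → 00: 14+12+5+10+18+11 = 70
… (46 more)
00 → F2 → G3 → T3 → S1 → B8 → 00: 11+9+12+5+10+17 = 64  ← best
The minimum is 64.
One optimal route: 00 → F2 → G3 → T3 → S1 → B8 → 00 (or its reverse).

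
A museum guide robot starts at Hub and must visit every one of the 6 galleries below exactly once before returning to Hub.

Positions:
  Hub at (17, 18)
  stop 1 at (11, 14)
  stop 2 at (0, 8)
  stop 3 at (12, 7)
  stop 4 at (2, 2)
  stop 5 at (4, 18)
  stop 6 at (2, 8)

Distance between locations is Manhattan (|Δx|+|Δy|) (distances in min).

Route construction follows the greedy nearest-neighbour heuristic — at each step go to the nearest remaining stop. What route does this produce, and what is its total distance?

At Hub the remaining stops are stop 1 10, stop 5 13, stop 3 16, stop 6 25, stop 2 27, stop 4 31; go to stop 1.
At stop 1 the remaining stops are stop 3 8, stop 5 11, stop 6 15, stop 2 17, stop 4 21; go to stop 3.
At stop 3 the remaining stops are stop 6 11, stop 2 13, stop 4 15, stop 5 19; go to stop 6.
At stop 6 the remaining stops are stop 2 2, stop 4 6, stop 5 12; go to stop 2.
At stop 2 the remaining stops are stop 4 8, stop 5 14; go to stop 4.
At stop 4 the remaining stops are stop 5 18; go to stop 5.
Return stop 5→Hub: 13.
Total = 10 + 8 + 11 + 2 + 8 + 18 + 13 = 70.

Nearest-neighbour total = 70 min; route Hub → stop 1 → stop 3 → stop 6 → stop 2 → stop 4 → stop 5 → Hub.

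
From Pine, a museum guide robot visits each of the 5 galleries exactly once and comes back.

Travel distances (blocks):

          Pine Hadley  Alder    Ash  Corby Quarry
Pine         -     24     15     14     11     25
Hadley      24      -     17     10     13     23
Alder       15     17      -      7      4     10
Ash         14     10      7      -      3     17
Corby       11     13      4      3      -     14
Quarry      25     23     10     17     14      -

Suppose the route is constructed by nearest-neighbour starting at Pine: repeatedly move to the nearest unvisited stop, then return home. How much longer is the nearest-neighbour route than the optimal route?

The nearest-neighbour route is 6 blocks longer than optimal.

From Pine: Corby=11, Ash=14, Alder=15, Hadley=24, Quarry=25 → choose Corby (11).
From Corby: Ash=3, Alder=4, Hadley=13, Quarry=14 → choose Ash (3).
From Ash: Alder=7, Hadley=10, Quarry=17 → choose Alder (7).
From Alder: Quarry=10, Hadley=17 → choose Quarry (10).
From Quarry: Hadley=23 → choose Hadley (23).
NN route Pine → Corby → Ash → Alder → Quarry → Hadley → Pine costs 78.
Optimal: Pine → Alder → Quarry → Hadley → Ash → Corby → Pine costs 72 (by enumerating all 60 distinct tours).
Excess = 78 − 72 = 6.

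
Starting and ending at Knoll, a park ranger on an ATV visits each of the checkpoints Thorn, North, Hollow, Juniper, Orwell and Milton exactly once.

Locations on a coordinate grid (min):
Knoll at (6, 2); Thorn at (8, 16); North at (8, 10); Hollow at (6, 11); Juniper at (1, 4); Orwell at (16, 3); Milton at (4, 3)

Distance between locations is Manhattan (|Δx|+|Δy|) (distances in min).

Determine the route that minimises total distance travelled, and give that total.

58 min — the shortest possible round trip.

Knoll-Thorn-North-Hollow-Juniper-Orwell-Milton-Knoll: 16+6+3+12+16+12+3 = 68
Knoll-Thorn-North-Hollow-Juniper-Milton-Orwell-Knoll: 16+6+3+12+4+12+11 = 64
Knoll-Thorn-North-Hollow-Orwell-Juniper-Milton-Knoll: 16+6+3+18+16+4+3 = 66
Knoll-Thorn-North-Hollow-Orwell-Milton-Juniper-Knoll: 16+6+3+18+12+4+7 = 66
Knoll-Thorn-North-Hollow-Milton-Juniper-Orwell-Knoll: 16+6+3+10+4+16+11 = 66
Knoll-Thorn-North-Hollow-Milton-Orwell-Juniper-Knoll: 16+6+3+10+12+16+7 = 70
Knoll-Thorn-North-Juniper-Hollow-Orwell-Milton-Knoll: 16+6+13+12+18+12+3 = 80
Knoll-Thorn-North-Juniper-Hollow-Milton-Orwell-Knoll: 16+6+13+12+10+12+11 = 80
… (352 more)
Knoll-Orwell-North-Thorn-Hollow-Juniper-Milton-Knoll: 11+15+6+7+12+4+3 = 58  ← best
The minimum is 58.
One optimal route: Knoll → Orwell → North → Thorn → Hollow → Juniper → Milton → Knoll (or its reverse).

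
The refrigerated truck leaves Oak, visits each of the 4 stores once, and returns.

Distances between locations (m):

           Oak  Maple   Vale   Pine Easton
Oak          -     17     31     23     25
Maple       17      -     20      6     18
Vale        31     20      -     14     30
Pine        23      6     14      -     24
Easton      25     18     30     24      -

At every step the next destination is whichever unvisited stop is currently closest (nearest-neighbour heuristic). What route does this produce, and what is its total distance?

Total distance 92 m via the nearest-neighbour route Oak → Maple → Pine → Vale → Easton → Oak.

Oak → [Maple:17 / Pine:23 / Easton:25 / Vale:31] → Maple (17)
Maple → [Pine:6 / Easton:18 / Vale:20] → Pine (6)
Pine → [Vale:14 / Easton:24] → Vale (14)
Vale → [Easton:30] → Easton (30)
Return Easton→Oak: 25.
Total = 17 + 6 + 14 + 30 + 25 = 92.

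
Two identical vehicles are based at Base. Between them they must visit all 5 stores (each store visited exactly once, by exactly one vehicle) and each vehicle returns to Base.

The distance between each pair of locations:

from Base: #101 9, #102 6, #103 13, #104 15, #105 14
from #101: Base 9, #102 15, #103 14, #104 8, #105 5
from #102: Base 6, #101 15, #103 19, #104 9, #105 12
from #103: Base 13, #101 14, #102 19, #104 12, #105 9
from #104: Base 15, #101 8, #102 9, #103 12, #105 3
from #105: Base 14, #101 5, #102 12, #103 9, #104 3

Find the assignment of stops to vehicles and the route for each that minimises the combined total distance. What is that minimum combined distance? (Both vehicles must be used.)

There are 2^4 − 1 = 15 ways to divide the 5 stops into two non-empty groups. For each, the best each vehicle can do is its own shortest tour through its group:
  {#101} + {#102, #103, #104, #105}: 18 + 40 = 58
  {#102} + {#101, #103, #104, #105}: 12 + 42 = 54
  {#101, #102} + {#103, #104, #105}: 30 + 40 = 70
  {#103} + {#101, #102, #104, #105}: 26 + 32 = 58
  {#101, #103} + {#102, #104, #105}: 36 + 32 = 68
  {#102, #103} + {#101, #104, #105}: 38 + 32 = 70
  … (15 splits in total)
Best: vehicle 1 Base → #102 → Base = 12; vehicle 2 Base → #101 → #104 → #105 → #103 → Base = 42; combined 54.

54 — the smallest possible combined total.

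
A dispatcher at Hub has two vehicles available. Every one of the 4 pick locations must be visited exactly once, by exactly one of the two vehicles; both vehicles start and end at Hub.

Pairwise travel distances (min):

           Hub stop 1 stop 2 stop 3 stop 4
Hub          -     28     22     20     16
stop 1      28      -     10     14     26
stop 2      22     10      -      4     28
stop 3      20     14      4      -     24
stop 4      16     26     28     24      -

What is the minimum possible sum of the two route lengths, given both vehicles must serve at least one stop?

Try each way of splitting the stops between the two vehicles (each non-empty) and, for each split, find the best tour for each vehicle:
  {stop 1} + {stop 2, stop 3, stop 4}: 56 + 66 = 122
  {stop 2} + {stop 1, stop 3, stop 4}: 44 + 76 = 120
  {stop 1, stop 2} + {stop 3, stop 4}: 60 + 60 = 120
  {stop 3} + {stop 1, stop 2, stop 4}: 40 + 74 = 114
  {stop 1, stop 3} + {stop 2, stop 4}: 62 + 66 = 128
  {stop 2, stop 3} + {stop 1, stop 4}: 46 + 70 = 116
  … (7 splits in total)
  {stop 1, stop 2, stop 3} + {stop 4}: 62 + 32 = 94  ← best
Best: vehicle 1 Hub → stop 1 → stop 2 → stop 3 → Hub = 62; vehicle 2 Hub → stop 4 → Hub = 32; combined 94.

Minimum combined distance: 94 min.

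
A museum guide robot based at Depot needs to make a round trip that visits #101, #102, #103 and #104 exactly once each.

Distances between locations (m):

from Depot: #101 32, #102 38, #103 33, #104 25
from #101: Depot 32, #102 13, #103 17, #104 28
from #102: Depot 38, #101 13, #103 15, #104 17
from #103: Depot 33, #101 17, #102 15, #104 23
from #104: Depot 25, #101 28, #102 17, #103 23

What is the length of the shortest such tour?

Minimum total distance: 105 m.

There are 12 distinct closed tours to check (reversals are equivalent).
Depot → #101 → #102 → #103 → #104 → Depot: 32+13+15+23+25 = 108
Depot → #101 → #102 → #104 → #103 → Depot: 32+13+17+23+33 = 118
Depot → #101 → #103 → #102 → #104 → Depot: 32+17+15+17+25 = 106
Depot → #101 → #103 → #104 → #102 → Depot: 32+17+23+17+38 = 127
Depot → #101 → #104 → #102 → #103 → Depot: 32+28+17+15+33 = 125
Depot → #101 → #104 → #103 → #102 → Depot: 32+28+23+15+38 = 136
Depot → #102 → #101 → #103 → #104 → Depot: 38+13+17+23+25 = 116
Depot → #102 → #101 → #104 → #103 → Depot: 38+13+28+23+33 = 135
Depot → #102 → #103 → #101 → #104 → Depot: 38+15+17+28+25 = 123
Depot → #102 → #104 → #101 → #103 → Depot: 38+17+28+17+33 = 133
Depot → #103 → #101 → #102 → #104 → Depot: 33+17+13+17+25 = 105
Depot → #103 → #102 → #101 → #104 → Depot: 33+15+13+28+25 = 114
The minimum is 105.
One optimal route: Depot → #103 → #101 → #102 → #104 → Depot (or its reverse).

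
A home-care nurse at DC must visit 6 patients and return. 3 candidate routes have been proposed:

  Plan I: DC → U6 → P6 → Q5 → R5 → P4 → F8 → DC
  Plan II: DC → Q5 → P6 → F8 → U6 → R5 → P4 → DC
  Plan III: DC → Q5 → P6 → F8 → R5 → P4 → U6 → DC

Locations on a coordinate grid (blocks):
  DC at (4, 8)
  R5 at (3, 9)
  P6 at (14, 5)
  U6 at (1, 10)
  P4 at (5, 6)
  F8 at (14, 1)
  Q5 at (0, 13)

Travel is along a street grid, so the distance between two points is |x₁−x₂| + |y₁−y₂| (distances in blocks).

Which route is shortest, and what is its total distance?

68 blocks — Plan II is the shortest.

Plan I: 5 + 18 + 22 + 7 + 5 + 14 + 17 = 88
Plan II: 9 + 22 + 4 + 22 + 3 + 5 + 3 = 68
Plan III: 9 + 22 + 4 + 19 + 5 + 8 + 5 = 72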